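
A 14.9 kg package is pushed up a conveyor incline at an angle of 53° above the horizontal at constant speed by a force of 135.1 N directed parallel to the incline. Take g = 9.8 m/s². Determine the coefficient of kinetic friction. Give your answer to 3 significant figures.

0.210

At constant speed ΣF = 0 along the incline. The applied 135.1 N acts up the slope; the weight component mg sin 53° = 116.617 N and kinetic friction μN both act down the slope.
So 135.1 = 116.617 + μ × 87.877, giving μ = (135.1 − 116.617) / 87.877 = 0.2103.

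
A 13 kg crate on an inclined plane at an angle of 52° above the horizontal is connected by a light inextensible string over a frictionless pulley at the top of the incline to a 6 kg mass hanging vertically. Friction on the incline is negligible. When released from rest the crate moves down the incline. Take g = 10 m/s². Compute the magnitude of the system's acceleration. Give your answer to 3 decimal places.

2.234 m/s²

For the crate on the incline: the weight component along the slope is m₁g sin 52° = 13 × 10 × 0.7880 = 102.440 N and the normal force is N = m₁g cos 52° = 80.036 N.
Newton's second law for the crate (down-slope positive): 102.440 − T = 13 a. For the hanging mass (upward positive): T − 6 × 10 = 6 a.
Adding the two equations eliminates T: 42.440 = 19 a, so a = 2.2337 m/s².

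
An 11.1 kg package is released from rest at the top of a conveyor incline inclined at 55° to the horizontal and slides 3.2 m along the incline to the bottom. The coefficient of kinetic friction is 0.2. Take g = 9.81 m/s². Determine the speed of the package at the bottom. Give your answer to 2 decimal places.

6.65 m/s

The weight component along the incline is mg sin 55° = 89.198 N and the normal force is N = mg cos 55° = 62.457 N.
Friction up the slope is f = μN = 0.2 × 62.457 = 12.491 N, so the net downslope force is 89.198 − 12.491 = 76.707 N and a = 76.707 / 11.1 = 6.9105 m/s².
Starting from rest over a distance of 3.2 m, v² = 2aL = 2 × 6.9105 × 3.2 = 44.2272, so v = 6.6504 m/s.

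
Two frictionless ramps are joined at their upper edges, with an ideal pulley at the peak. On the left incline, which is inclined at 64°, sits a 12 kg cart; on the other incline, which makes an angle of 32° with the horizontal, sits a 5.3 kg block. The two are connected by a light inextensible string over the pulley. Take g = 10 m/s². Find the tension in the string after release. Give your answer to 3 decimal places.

52.524 N

Resolve each weight along its own incline: the 12 kg mass has component 12 × 10 × sin 64° = 107.855 N down its slope, and the 5.3 kg mass has 5.3 × 10 × sin 32° = 28.086 N down its slope.
The 12 kg side's 107.855 N exceeds the other side's 28.086 N, so that mass slides down and the 5.3 kg mass slides up. Taking that direction as positive, Newton's second law for the whole system gives 107.855 − 28.086 = (12 + 5.3) a, so a = 79.769 / 17.3 = 4.6109 m/s².
For the 5.3 kg mass (up-slope positive): T − 28.086 = 5.3 × 4.6109, so T = 52.524 N.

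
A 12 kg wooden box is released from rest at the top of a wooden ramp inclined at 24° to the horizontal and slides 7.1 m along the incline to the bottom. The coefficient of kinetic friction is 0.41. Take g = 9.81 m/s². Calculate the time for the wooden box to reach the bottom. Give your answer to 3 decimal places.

6.707 s

The weight component along the incline is mg sin 24° = 47.881 N and the normal force is N = mg cos 24° = 107.543 N.
Friction up the slope is f = μN = 0.41 × 107.543 = 44.093 N, so the net downslope force is 47.881 − 44.093 = 3.788 N and a = 3.788 / 12 = 0.3157 m/s².
Starting from rest, L = ½at², so t = √(2L/a) = √(2 × 7.1 / 0.3157) = 6.7067 s.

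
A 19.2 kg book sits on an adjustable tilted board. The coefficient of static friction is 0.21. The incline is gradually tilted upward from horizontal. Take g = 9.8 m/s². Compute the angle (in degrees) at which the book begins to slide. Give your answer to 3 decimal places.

At the threshold of sliding, static friction is at its maximum μ_s N and exactly balances the weight component along the incline: mg sin θ = μ_s mg cos θ.
Hence tan θ = μ_s = 0.21, so θ = arctan(0.21) = 11.8598°.

11.860°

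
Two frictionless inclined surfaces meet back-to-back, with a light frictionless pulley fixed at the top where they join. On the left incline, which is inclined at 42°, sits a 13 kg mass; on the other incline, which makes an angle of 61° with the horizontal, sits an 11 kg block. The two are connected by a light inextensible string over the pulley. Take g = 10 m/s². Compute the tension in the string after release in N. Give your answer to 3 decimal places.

Resolve each weight along its own incline: the 13 kg mass has component 13 × 10 × sin 42° = 86.987 N down its slope, and the 11 kg mass has 11 × 10 × sin 61° = 96.208 N down its slope.
The 11 kg side's 96.208 N exceeds the other side's 86.987 N, so that mass slides down and the 13 kg mass slides up. Taking that direction as positive, Newton's second law for the whole system gives 96.208 − 86.987 = (13 + 11) a, so a = 9.221 / 24 = 0.3842 m/s².
For the 13 kg mass (up-slope positive): T − 86.987 = 13 × 0.3842, so T = 91.982 N.

91.982 N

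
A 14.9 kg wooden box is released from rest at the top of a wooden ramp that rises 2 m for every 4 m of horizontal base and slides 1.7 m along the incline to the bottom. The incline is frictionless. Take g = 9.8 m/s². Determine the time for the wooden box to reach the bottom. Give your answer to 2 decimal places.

The weight component along the incline is mg sin 26.57° = 65.302 N and the normal force is N = mg cos 26.57° = 130.604 N.
With no friction, a = g sin 26.57° = 4.3827 m/s².
Starting from rest, L = ½at², so t = √(2L/a) = √(2 × 1.7 / 4.3827) = 0.8808 s.

0.88 s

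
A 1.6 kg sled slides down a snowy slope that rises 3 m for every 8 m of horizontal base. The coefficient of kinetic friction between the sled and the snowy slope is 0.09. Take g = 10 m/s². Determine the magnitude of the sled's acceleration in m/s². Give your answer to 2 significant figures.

2.7 m/s²

Resolving the weight along the incline: the component pulling the sled down the slope is mg sin 20.56° = 1.6 × 10 × 0.3511 = 5.618 N, and the normal force is N = mg cos 20.56° = 1.6 × 10 × 0.9363 = 14.981 N.
Kinetic friction acts up the slope with magnitude f = μN = 0.09 × 14.981 = 1.348 N.
Net force along the incline is 5.618 − 1.348 = 4.270 N, so a = 4.270 / 1.6 = 2.6687 m/s².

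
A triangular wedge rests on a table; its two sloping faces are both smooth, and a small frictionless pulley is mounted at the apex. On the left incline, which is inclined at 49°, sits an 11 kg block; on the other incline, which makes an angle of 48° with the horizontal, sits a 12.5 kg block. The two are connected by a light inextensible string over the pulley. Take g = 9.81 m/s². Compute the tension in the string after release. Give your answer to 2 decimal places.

85.98 N

Resolve each weight along its own incline: the 11 kg mass has component 11 × 9.81 × sin 49° = 81.441 N down its slope, and the 12.5 kg mass has 12.5 × 9.81 × sin 48° = 91.128 N down its slope.
The 12.5 kg side's 91.128 N exceeds the other side's 81.441 N, so that mass slides down and the 11 kg mass slides up. Taking that direction as positive, Newton's second law for the whole system gives 91.128 − 81.441 = (11 + 12.5) a, so a = 9.687 / 23.5 = 0.4122 m/s².
For the 11 kg mass (up-slope positive): T − 81.441 = 11 × 0.4122, so T = 85.975 N.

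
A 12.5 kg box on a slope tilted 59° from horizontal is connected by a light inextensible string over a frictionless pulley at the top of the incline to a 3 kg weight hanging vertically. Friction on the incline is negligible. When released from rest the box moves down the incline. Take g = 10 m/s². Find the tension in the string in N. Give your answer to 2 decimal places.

44.93 N

For the box on the incline: the weight component along the slope is m₁g sin 59° = 12.5 × 10 × 0.8572 = 107.150 N and the normal force is N = m₁g cos 59° = 64.380 N.
Newton's second law for the box (down-slope positive): 107.150 − T = 12.5 a. For the hanging weight (upward positive): T − 3 × 10 = 3 a.
Adding the two equations eliminates T: 77.150 = 15.5 a, so a = 4.9774 m/s².
Then from the hanging weight's equation, T = 3 × (10 + 4.9774) = 44.932 N.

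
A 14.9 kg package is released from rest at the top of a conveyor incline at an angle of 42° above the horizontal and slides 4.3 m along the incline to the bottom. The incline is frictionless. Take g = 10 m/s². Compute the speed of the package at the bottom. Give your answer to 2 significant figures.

7.6 m/s

The weight component along the incline is mg sin 42° = 99.700 N and the normal force is N = mg cos 42° = 110.729 N.
With no friction, a = g sin 42° = 6.6913 m/s².
Starting from rest over a distance of 4.3 m, v² = 2aL = 2 × 6.6913 × 4.3 = 57.5452, so v = 7.5859 m/s.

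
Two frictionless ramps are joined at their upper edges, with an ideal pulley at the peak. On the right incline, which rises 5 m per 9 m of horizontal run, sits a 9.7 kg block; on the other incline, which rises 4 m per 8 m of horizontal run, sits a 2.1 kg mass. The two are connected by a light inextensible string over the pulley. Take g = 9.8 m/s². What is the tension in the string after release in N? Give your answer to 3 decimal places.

15.782 N

Resolve each weight along its own incline: the 9.7 kg mass has component 9.7 × 9.8 × sin 29.05° = 46.165 N down its slope, and the 2.1 kg mass has 2.1 × 9.8 × sin 26.57° = 9.204 N down its slope.
The 9.7 kg side's 46.165 N exceeds the other side's 9.204 N, so that mass slides down and the 2.1 kg mass slides up. Taking that direction as positive, Newton's second law for the whole system gives 46.165 − 9.204 = (9.7 + 2.1) a, so a = 36.961 / 11.8 = 3.1323 m/s².
For the 2.1 kg mass (up-slope positive): T − 9.204 = 2.1 × 3.1323, so T = 15.782 N.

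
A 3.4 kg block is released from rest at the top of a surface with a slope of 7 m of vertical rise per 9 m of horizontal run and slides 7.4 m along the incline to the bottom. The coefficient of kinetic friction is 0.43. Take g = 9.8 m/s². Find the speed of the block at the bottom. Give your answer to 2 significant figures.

6.3 m/s

The weight component along the incline is mg sin 37.87° = 20.457 N and the normal force is N = mg cos 37.87° = 26.301 N.
Friction up the slope is f = μN = 0.43 × 26.301 = 11.309 N, so the net downslope force is 20.457 − 11.309 = 9.148 N and a = 9.148 / 3.4 = 2.6906 m/s².
Starting from rest over a distance of 7.4 m, v² = 2aL = 2 × 2.6906 × 7.4 = 39.8209, so v = 6.3104 m/s.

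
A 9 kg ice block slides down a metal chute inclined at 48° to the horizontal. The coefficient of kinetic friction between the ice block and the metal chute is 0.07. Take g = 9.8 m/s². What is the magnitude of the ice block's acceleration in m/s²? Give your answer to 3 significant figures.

Resolving the weight along the incline: the component pulling the ice block down the slope is mg sin 48° = 9 × 9.8 × 0.7431 = 65.541 N, and the normal force is N = mg cos 48° = 9 × 9.8 × 0.6691 = 59.015 N.
Kinetic friction acts up the slope with magnitude f = μN = 0.07 × 59.015 = 4.131 N.
Net force along the incline is 65.541 − 4.131 = 61.410 N, so a = 61.410 / 9 = 6.8233 m/s².

6.82 m/s²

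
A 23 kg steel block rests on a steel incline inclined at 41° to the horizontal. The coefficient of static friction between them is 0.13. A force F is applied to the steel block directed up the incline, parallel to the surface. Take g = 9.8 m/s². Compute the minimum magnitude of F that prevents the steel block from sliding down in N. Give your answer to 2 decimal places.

The normal force is N = mg cos 41° = 170.112 N. With F at its minimum the steel block is on the verge of sliding down, so static friction is at its maximum μ_s N = 0.13 × 170.112 = 22.115 N and acts up the slope.
Equilibrium along the incline: F + μ_s N = mg sin 41°, so F = 147.876 − 22.115 = 125.761 N.

125.76 N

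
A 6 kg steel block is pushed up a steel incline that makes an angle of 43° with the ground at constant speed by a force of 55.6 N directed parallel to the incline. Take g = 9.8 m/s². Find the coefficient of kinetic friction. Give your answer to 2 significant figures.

At constant speed ΣF = 0 along the incline. The applied 55.6 N acts up the slope; the weight component mg sin 43° = 40.102 N and kinetic friction μN both act down the slope.
So 55.6 = 40.102 + μ × 43.004, giving μ = (55.6 − 40.102) / 43.004 = 0.3604.

0.36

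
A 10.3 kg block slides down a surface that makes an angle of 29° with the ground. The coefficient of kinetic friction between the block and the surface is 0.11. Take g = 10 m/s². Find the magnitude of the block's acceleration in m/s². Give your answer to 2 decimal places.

Resolving the weight along the incline: the component pulling the block down the slope is mg sin 29° = 10.3 × 10 × 0.4848 = 49.934 N, and the normal force is N = mg cos 29° = 10.3 × 10 × 0.8746 = 90.084 N.
Kinetic friction acts up the slope with magnitude f = μN = 0.11 × 90.084 = 9.909 N.
Net force along the incline is 49.934 − 9.909 = 40.025 N, so a = 40.025 / 10.3 = 3.8859 m/s².

3.89 m/s²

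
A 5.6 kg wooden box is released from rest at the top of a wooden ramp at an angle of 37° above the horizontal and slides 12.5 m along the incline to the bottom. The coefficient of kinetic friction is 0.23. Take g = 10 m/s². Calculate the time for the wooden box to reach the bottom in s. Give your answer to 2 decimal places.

The weight component along the incline is mg sin 37° = 33.702 N and the normal force is N = mg cos 37° = 44.724 N.
Friction up the slope is f = μN = 0.23 × 44.724 = 10.287 N, so the net downslope force is 33.702 − 10.287 = 23.415 N and a = 23.415 / 5.6 = 4.1813 m/s².
Starting from rest, L = ½at², so t = √(2L/a) = √(2 × 12.5 / 4.1813) = 2.4452 s.

2.45 s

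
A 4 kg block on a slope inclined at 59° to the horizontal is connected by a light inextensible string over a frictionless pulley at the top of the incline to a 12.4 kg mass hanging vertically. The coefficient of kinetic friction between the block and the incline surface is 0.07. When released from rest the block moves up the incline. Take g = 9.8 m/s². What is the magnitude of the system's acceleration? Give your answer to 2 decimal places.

For the block on the incline: the weight component along the slope is m₁g sin 59° = 4 × 9.8 × 0.8572 = 33.602 N and the normal force is N = m₁g cos 59° = 20.189 N.
Kinetic friction opposes the block's motion up the incline: f = μN = 0.07 × 20.189 = 1.413 N acting down the slope.
Newton's second law for the block (up-slope positive): T − 33.602 − 1.413 = 4 a. For the hanging mass (downward positive): 12.4 × 9.8 − T = 12.4 a.
Adding the two equations eliminates T: 86.505 = 16.4 a, so a = 5.2747 m/s².

5.27 m/s²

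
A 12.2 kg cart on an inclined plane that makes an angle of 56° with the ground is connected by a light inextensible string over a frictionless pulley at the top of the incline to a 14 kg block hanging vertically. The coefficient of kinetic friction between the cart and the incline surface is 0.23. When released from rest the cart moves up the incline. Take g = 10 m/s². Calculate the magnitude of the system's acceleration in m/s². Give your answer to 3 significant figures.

0.884 m/s²

For the cart on the incline: the weight component along the slope is m₁g sin 56° = 12.2 × 10 × 0.8290 = 101.138 N and the normal force is N = m₁g cos 56° = 68.222 N.
Kinetic friction opposes the cart's motion up the incline: f = μN = 0.23 × 68.222 = 15.691 N acting down the slope.
Newton's second law for the cart (up-slope positive): T − 101.138 − 15.691 = 12.2 a. For the hanging block (downward positive): 14 × 10 − T = 14 a.
Adding the two equations eliminates T: 23.171 = 26.2 a, so a = 0.8844 m/s².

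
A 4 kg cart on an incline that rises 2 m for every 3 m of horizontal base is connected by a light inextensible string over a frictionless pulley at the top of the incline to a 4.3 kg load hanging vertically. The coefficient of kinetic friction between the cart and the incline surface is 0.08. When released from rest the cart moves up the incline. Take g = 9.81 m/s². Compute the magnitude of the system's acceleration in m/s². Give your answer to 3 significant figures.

For the cart on the incline: the weight component along the slope is m₁g sin 33.69° = 4 × 9.81 × 0.5547 = 21.766 N and the normal force is N = m₁g cos 33.69° = 32.650 N.
Kinetic friction opposes the cart's motion up the incline: f = μN = 0.08 × 32.650 = 2.612 N acting down the slope.
Newton's second law for the cart (up-slope positive): T − 21.766 − 2.612 = 4 a. For the hanging load (downward positive): 4.3 × 9.81 − T = 4.3 a.
Adding the two equations eliminates T: 17.805 = 8.3 a, so a = 2.1452 m/s².

2.15 m/s²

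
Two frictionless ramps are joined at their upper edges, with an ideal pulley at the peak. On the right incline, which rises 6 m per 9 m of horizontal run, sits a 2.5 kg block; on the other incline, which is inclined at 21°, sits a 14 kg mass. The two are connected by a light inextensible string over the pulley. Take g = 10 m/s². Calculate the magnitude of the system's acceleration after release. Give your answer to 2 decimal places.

2.20 m/s²

Resolve each weight along its own incline: the 2.5 kg mass has component 2.5 × 10 × sin 33.69° = 13.868 N down its slope, and the 14 kg mass has 14 × 10 × sin 21° = 50.172 N down its slope.
The 14 kg side's 50.172 N exceeds the other side's 13.868 N, so that mass slides down and the 2.5 kg mass slides up. Taking that direction as positive, Newton's second law for the whole system gives 50.172 − 13.868 = (2.5 + 14) a, so a = 36.304 / 16.5 = 2.2002 m/s².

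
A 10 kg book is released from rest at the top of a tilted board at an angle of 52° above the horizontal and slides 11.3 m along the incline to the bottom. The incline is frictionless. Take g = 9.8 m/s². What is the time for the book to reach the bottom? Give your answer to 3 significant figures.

1.71 s

The weight component along the incline is mg sin 52° = 77.225 N and the normal force is N = mg cos 52° = 60.335 N.
With no friction, a = g sin 52° = 7.7225 m/s².
Starting from rest, L = ½at², so t = √(2L/a) = √(2 × 11.3 / 7.7225) = 1.7107 s.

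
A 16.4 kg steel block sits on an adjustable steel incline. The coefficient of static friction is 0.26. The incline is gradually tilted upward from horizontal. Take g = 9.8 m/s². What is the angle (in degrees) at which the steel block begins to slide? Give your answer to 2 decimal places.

14.57°

At the threshold of sliding, static friction is at its maximum μ_s N and exactly balances the weight component along the incline: mg sin θ = μ_s mg cos θ.
Hence tan θ = μ_s = 0.26, so θ = arctan(0.26) = 14.5742°.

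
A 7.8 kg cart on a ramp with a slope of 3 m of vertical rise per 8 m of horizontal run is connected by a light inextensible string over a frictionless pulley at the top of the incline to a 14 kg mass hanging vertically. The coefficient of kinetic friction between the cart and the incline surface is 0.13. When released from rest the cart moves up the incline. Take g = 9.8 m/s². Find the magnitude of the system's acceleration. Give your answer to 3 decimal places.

For the cart on the incline: the weight component along the slope is m₁g sin 20.56° = 7.8 × 9.8 × 0.3511 = 26.838 N and the normal force is N = m₁g cos 20.56° = 71.573 N.
Kinetic friction opposes the cart's motion up the incline: f = μN = 0.13 × 71.573 = 9.304 N acting down the slope.
Newton's second law for the cart (up-slope positive): T − 26.838 − 9.304 = 7.8 a. For the hanging mass (downward positive): 14 × 9.8 − T = 14 a.
Adding the two equations eliminates T: 101.058 = 21.8 a, so a = 4.6357 m/s².

4.636 m/s²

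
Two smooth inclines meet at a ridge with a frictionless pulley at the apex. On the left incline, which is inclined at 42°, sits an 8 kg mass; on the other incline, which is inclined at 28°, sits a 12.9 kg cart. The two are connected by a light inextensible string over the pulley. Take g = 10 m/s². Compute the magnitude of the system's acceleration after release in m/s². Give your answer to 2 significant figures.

0.34 m/s²

Resolve each weight along its own incline: the 8 kg mass has component 8 × 10 × sin 42° = 53.530 N down its slope, and the 12.9 kg mass has 12.9 × 10 × sin 28° = 60.562 N down its slope.
The 12.9 kg side's 60.562 N exceeds the other side's 53.530 N, so that mass slides down and the 8 kg mass slides up. Taking that direction as positive, Newton's second law for the whole system gives 60.562 − 53.530 = (8 + 12.9) a, so a = 7.032 / 20.9 = 0.3365 m/s².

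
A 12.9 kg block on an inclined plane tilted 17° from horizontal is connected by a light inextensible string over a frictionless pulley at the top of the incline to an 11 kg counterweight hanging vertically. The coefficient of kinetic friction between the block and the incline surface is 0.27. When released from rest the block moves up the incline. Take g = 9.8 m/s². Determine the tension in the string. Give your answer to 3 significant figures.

For the block on the incline: the weight component along the slope is m₁g sin 17° = 12.9 × 9.8 × 0.2924 = 36.965 N and the normal force is N = m₁g cos 17° = 120.896 N.
Kinetic friction opposes the block's motion up the incline: f = μN = 0.27 × 120.896 = 32.642 N acting down the slope.
Newton's second law for the block (up-slope positive): T − 36.965 − 32.642 = 12.9 a. For the hanging counterweight (downward positive): 11 × 9.8 − T = 11 a.
Adding the two equations eliminates T: 38.193 = 23.9 a, so a = 1.5980 m/s².
Then from the hanging counterweight's equation, T = 11 × (9.8 − 1.5980) = 90.222 N.

90.2 N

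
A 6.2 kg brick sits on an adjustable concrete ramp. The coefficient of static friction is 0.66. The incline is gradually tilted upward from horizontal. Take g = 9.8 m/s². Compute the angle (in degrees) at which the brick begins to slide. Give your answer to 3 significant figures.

33.4°

At the threshold of sliding, static friction is at its maximum μ_s N and exactly balances the weight component along the incline: mg sin θ = μ_s mg cos θ.
Hence tan θ = μ_s = 0.66, so θ = arctan(0.66) = 33.4248°.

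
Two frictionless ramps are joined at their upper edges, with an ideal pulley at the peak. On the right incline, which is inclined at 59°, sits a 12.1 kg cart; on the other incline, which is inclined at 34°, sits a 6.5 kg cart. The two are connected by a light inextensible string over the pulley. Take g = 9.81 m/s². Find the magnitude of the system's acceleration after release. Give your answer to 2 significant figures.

Resolve each weight along its own incline: the 12.1 kg mass has component 12.1 × 9.81 × sin 59° = 101.747 N down its slope, and the 6.5 kg mass has 6.5 × 9.81 × sin 34° = 35.657 N down its slope.
The 12.1 kg side's 101.747 N exceeds the other side's 35.657 N, so that mass slides down and the 6.5 kg mass slides up. Taking that direction as positive, Newton's second law for the whole system gives 101.747 − 35.657 = (12.1 + 6.5) a, so a = 66.090 / 18.6 = 3.5532 m/s².

3.6 m/s²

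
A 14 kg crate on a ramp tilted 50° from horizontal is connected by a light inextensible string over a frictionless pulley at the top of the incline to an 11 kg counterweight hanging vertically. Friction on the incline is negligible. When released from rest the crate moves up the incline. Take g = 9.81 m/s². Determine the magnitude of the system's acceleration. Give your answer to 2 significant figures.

For the crate on the incline: the weight component along the slope is m₁g sin 50° = 14 × 9.81 × 0.7660 = 105.202 N and the normal force is N = m₁g cos 50° = 88.280 N.
Newton's second law for the crate (up-slope positive): T − 105.202 = 14 a. For the hanging counterweight (downward positive): 11 × 9.81 − T = 11 a.
Adding the two equations eliminates T: 2.708 = 25 a, so a = 0.1083 m/s².

0.11 m/s²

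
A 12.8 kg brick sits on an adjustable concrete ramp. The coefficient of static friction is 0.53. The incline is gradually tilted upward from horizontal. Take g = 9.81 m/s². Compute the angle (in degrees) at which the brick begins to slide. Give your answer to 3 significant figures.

At the threshold of sliding, static friction is at its maximum μ_s N and exactly balances the weight component along the incline: mg sin θ = μ_s mg cos θ.
Hence tan θ = μ_s = 0.53, so θ = arctan(0.53) = 27.9236°.

27.9°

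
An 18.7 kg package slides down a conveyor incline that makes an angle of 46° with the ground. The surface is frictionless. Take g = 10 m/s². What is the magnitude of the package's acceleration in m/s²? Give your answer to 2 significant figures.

Resolving the weight along the incline: the component pulling the package down the slope is mg sin 46° = 18.7 × 10 × 0.7193 = 134.509 N, and the normal force is N = mg cos 46° = 18.7 × 10 × 0.6947 = 129.909 N.
With no friction the net force along the incline is 134.509 N, so a = g sin 46° = 134.509 / 18.7 = 7.1930 m/s².

7.2 m/s²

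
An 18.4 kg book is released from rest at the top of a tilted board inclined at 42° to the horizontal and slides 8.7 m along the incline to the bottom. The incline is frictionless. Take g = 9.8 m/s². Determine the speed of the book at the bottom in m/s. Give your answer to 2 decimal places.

10.68 m/s

The weight component along the incline is mg sin 42° = 120.658 N and the normal force is N = mg cos 42° = 134.004 N.
With no friction, a = g sin 42° = 6.5575 m/s².
Starting from rest over a distance of 8.7 m, v² = 2aL = 2 × 6.5575 × 8.7 = 114.1005, so v = 10.6818 m/s.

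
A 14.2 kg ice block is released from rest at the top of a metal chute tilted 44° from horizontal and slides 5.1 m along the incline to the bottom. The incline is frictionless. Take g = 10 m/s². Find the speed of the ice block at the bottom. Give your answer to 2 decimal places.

8.42 m/s

The weight component along the incline is mg sin 44° = 98.641 N and the normal force is N = mg cos 44° = 102.146 N.
With no friction, a = g sin 44° = 6.9466 m/s².
Starting from rest over a distance of 5.1 m, v² = 2aL = 2 × 6.9466 × 5.1 = 70.8553, so v = 8.4176 m/s.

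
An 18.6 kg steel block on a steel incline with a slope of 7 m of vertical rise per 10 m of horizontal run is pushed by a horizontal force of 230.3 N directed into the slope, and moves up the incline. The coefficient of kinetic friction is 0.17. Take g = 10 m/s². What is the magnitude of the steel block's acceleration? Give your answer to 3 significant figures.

1.81 m/s²

The horizontal push has components F cos 34.99° = 230.3 × 0.8192 = 188.662 N up the incline and F sin 34.99° = 230.3 × 0.5735 = 132.077 N pressing into the surface.
The normal force is therefore N = mg cos 34.99° + F sin 34.99° = 152.371 + 132.077 = 284.448 N, and kinetic friction down the slope is μN = 0.17 × 284.448 = 48.356 N.
Along the incline: F cos 34.99° − mg sin 34.99° − μN = ma, so 188.662 − 106.671 − 48.356 = 18.6 a, giving a = 1.8083 m/s².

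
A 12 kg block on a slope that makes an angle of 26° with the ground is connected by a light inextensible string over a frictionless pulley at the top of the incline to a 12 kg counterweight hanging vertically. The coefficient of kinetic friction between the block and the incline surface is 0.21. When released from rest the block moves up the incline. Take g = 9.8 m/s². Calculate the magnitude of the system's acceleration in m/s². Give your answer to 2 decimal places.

1.83 m/s²

For the block on the incline: the weight component along the slope is m₁g sin 26° = 12 × 9.8 × 0.4384 = 51.556 N and the normal force is N = m₁g cos 26° = 105.698 N.
Kinetic friction opposes the block's motion up the incline: f = μN = 0.21 × 105.698 = 22.197 N acting down the slope.
Newton's second law for the block (up-slope positive): T − 51.556 − 22.197 = 12 a. For the hanging counterweight (downward positive): 12 × 9.8 − T = 12 a.
Adding the two equations eliminates T: 43.847 = 24 a, so a = 1.8270 m/s².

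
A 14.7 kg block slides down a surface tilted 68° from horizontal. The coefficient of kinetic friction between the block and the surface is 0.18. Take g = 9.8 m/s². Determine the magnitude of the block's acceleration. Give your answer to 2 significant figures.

Resolving the weight along the incline: the component pulling the block down the slope is mg sin 68° = 14.7 × 9.8 × 0.9272 = 133.572 N, and the normal force is N = mg cos 68° = 14.7 × 9.8 × 0.3746 = 53.965 N.
Kinetic friction acts up the slope with magnitude f = μN = 0.18 × 53.965 = 9.714 N.
Net force along the incline is 133.572 − 9.714 = 123.858 N, so a = 123.858 / 14.7 = 8.4257 m/s².

8.4 m/s²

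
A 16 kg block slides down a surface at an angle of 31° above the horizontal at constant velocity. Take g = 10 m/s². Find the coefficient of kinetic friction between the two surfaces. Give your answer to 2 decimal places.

At constant velocity the net force along the incline is zero: mg sin 31° = μ mg cos 31°.
So μ = tan 31° = 0.5150 / 0.8572 = 0.6008.

0.60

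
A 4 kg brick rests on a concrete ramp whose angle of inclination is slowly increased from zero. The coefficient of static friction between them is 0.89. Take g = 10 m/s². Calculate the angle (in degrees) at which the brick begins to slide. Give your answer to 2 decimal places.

41.67°

At the threshold of sliding, static friction is at its maximum μ_s N and exactly balances the weight component along the incline: mg sin θ = μ_s mg cos θ.
Hence tan θ = μ_s = 0.89, so θ = arctan(0.89) = 41.6691°.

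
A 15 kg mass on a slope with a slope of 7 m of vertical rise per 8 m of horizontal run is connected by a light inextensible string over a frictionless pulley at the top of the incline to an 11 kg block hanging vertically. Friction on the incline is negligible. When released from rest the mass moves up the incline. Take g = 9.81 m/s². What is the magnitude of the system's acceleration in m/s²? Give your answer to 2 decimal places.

0.42 m/s²

For the mass on the incline: the weight component along the slope is m₁g sin 41.19° = 15 × 9.81 × 0.6585 = 96.898 N and the normal force is N = m₁g cos 41.19° = 110.742 N.
Newton's second law for the mass (up-slope positive): T − 96.898 = 15 a. For the hanging block (downward positive): 11 × 9.81 − T = 11 a.
Adding the two equations eliminates T: 11.012 = 26 a, so a = 0.4235 m/s².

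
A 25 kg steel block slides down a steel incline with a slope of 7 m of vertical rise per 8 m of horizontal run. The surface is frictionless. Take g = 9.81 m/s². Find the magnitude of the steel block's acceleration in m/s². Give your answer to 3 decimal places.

Resolving the weight along the incline: the component pulling the steel block down the slope is mg sin 41.19° = 25 × 9.81 × 0.6585 = 161.497 N, and the normal force is N = mg cos 41.19° = 25 × 9.81 × 0.7526 = 184.575 N.
With no friction the net force along the incline is 161.497 N, so a = g sin 41.19° = 161.497 / 25 = 6.4599 m/s².

6.460 m/s²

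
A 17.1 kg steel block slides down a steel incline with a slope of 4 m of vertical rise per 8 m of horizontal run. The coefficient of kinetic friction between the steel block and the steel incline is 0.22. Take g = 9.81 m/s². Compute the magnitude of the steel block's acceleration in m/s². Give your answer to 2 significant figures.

Resolving the weight along the incline: the component pulling the steel block down the slope is mg sin 26.57° = 17.1 × 9.81 × 0.4472 = 75.018 N, and the normal force is N = mg cos 26.57° = 17.1 × 9.81 × 0.8944 = 150.036 N.
Kinetic friction acts up the slope with magnitude f = μN = 0.22 × 150.036 = 33.008 N.
Net force along the incline is 75.018 − 33.008 = 42.010 N, so a = 42.010 / 17.1 = 2.4567 m/s².

2.5 m/s²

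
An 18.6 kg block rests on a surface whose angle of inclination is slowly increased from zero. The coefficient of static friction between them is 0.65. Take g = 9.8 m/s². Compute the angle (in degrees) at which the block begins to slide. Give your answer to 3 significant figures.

At the threshold of sliding, static friction is at its maximum μ_s N and exactly balances the weight component along the incline: mg sin θ = μ_s mg cos θ.
Hence tan θ = μ_s = 0.65, so θ = arctan(0.65) = 33.0239°.

33.0°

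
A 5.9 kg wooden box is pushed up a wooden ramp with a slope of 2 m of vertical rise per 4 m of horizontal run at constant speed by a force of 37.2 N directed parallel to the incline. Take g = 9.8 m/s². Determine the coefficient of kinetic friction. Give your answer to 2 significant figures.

At constant speed ΣF = 0 along the incline. The applied 37.2 N acts up the slope; the weight component mg sin 26.57° = 25.858 N and kinetic friction μN both act down the slope.
So 37.2 = 25.858 + μ × 51.716, giving μ = (37.2 − 25.858) / 51.716 = 0.2193.

0.22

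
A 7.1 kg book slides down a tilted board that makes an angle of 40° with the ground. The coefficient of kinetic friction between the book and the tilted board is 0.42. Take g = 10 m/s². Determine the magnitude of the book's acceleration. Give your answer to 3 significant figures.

Resolving the weight along the incline: the component pulling the book down the slope is mg sin 40° = 7.1 × 10 × 0.6428 = 45.639 N, and the normal force is N = mg cos 40° = 7.1 × 10 × 0.7660 = 54.386 N.
Kinetic friction acts up the slope with magnitude f = μN = 0.42 × 54.386 = 22.842 N.
Net force along the incline is 45.639 − 22.842 = 22.797 N, so a = 22.797 / 7.1 = 3.2108 m/s².

3.21 m/s²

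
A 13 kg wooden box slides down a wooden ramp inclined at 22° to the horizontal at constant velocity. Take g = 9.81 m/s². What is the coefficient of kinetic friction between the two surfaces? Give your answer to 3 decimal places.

0.404

At constant velocity the net force along the incline is zero: mg sin 22° = μ mg cos 22°.
So μ = tan 22° = 0.3746 / 0.9272 = 0.4040.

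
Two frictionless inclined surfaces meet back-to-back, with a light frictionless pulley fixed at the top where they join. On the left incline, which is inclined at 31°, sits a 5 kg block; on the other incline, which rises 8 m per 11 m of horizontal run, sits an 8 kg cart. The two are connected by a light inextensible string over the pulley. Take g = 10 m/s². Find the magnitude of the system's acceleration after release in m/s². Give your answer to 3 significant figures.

1.64 m/s²

Resolve each weight along its own incline: the 5 kg mass has component 5 × 10 × sin 31° = 25.752 N down its slope, and the 8 kg mass has 8 × 10 × sin 36.03° = 47.054 N down its slope.
The 8 kg side's 47.054 N exceeds the other side's 25.752 N, so that mass slides down and the 5 kg mass slides up. Taking that direction as positive, Newton's second law for the whole system gives 47.054 − 25.752 = (5 + 8) a, so a = 21.302 / 13 = 1.6386 m/s².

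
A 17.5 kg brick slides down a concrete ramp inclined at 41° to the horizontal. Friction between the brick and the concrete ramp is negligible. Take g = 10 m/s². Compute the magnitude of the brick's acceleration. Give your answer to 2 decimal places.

Resolving the weight along the incline: the component pulling the brick down the slope is mg sin 41° = 17.5 × 10 × 0.6561 = 114.818 N, and the normal force is N = mg cos 41° = 17.5 × 10 × 0.7547 = 132.073 N.
With no friction the net force along the incline is 114.818 N, so a = g sin 41° = 114.818 / 17.5 = 6.5610 m/s².

6.56 m/s²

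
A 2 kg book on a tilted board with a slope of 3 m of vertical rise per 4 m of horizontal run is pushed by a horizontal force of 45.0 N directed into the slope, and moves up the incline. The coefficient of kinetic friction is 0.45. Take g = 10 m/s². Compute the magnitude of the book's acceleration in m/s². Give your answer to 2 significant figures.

2.3 m/s²

The horizontal push has components F cos 36.87° = 45.0 × 0.8000 = 36.000 N up the incline and F sin 36.87° = 45.0 × 0.6000 = 27.000 N pressing into the surface.
The normal force is therefore N = mg cos 36.87° + F sin 36.87° = 16.000 + 27.000 = 43.000 N, and kinetic friction down the slope is μN = 0.45 × 43.000 = 19.350 N.
Along the incline: F cos 36.87° − mg sin 36.87° − μN = ma, so 36.000 − 12.000 − 19.350 = 2 a, giving a = 2.3250 m/s².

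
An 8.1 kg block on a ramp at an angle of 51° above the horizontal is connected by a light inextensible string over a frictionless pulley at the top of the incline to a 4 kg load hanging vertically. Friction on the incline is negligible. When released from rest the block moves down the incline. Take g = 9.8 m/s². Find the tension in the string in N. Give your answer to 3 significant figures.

For the block on the incline: the weight component along the slope is m₁g sin 51° = 8.1 × 9.8 × 0.7771 = 61.686 N and the normal force is N = m₁g cos 51° = 49.955 N.
Newton's second law for the block (down-slope positive): 61.686 − T = 8.1 a. For the hanging load (upward positive): T − 4 × 9.8 = 4 a.
Adding the two equations eliminates T: 22.486 = 12.1 a, so a = 1.8583 m/s².
Then from the hanging load's equation, T = 4 × (9.8 + 1.8583) = 46.633 N.

46.6 N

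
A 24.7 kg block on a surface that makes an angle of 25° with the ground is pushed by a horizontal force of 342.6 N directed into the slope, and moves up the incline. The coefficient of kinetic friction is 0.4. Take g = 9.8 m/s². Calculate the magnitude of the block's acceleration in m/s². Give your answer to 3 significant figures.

2.53 m/s²

The horizontal push has components F cos 25° = 342.6 × 0.9063 = 310.498 N up the incline and F sin 25° = 342.6 × 0.4226 = 144.783 N pressing into the surface.
The normal force is therefore N = mg cos 25° + F sin 25° = 219.379 + 144.783 = 364.162 N, and kinetic friction down the slope is μN = 0.4 × 364.162 = 145.665 N.
Along the incline: F cos 25° − mg sin 25° − μN = ma, so 310.498 − 102.295 − 145.665 = 24.7 a, giving a = 2.5319 m/s².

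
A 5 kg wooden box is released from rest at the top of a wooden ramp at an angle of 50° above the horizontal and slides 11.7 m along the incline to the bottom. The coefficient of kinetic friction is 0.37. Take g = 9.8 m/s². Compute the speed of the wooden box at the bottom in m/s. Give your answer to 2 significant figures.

11 m/s

The weight component along the incline is mg sin 50° = 37.536 N and the normal force is N = mg cos 50° = 31.497 N.
Friction up the slope is f = μN = 0.37 × 31.497 = 11.654 N, so the net downslope force is 37.536 − 11.654 = 25.882 N and a = 25.882 / 5 = 5.1764 m/s².
Starting from rest over a distance of 11.7 m, v² = 2aL = 2 × 5.1764 × 11.7 = 121.1278, so v = 11.0058 m/s.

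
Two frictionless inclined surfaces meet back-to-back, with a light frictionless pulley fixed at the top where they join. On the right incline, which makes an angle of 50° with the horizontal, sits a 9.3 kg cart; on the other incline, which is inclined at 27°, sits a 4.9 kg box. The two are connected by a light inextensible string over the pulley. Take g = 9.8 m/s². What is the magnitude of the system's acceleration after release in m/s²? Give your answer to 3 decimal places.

3.381 m/s²

Resolve each weight along its own incline: the 9.3 kg mass has component 9.3 × 9.8 × sin 50° = 69.817 N down its slope, and the 4.9 kg mass has 4.9 × 9.8 × sin 27° = 21.801 N down its slope.
The 9.3 kg side's 69.817 N exceeds the other side's 21.801 N, so that mass slides down and the 4.9 kg mass slides up. Taking that direction as positive, Newton's second law for the whole system gives 69.817 − 21.801 = (9.3 + 4.9) a, so a = 48.016 / 14.2 = 3.3814 m/s².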